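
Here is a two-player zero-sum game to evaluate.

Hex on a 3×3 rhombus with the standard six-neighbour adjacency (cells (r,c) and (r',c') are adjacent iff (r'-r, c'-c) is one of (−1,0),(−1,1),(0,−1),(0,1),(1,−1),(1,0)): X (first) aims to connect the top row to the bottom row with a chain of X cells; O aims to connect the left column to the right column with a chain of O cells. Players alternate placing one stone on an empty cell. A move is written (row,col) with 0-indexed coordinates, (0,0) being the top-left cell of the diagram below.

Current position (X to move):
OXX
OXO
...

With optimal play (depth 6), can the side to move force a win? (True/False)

X winning at [OXX/OXO/...]: True

p1 X@[OXX/OXO/...]: (2,0)[OXX/OXO/X..]+1* (2,1)[OXX/OXO/.X.]+1 (2,2)[OXX/OXO/..X]+1
p2 O@[OXX/OXO/X..] terminal -1; root [OXX/OXO/...] d6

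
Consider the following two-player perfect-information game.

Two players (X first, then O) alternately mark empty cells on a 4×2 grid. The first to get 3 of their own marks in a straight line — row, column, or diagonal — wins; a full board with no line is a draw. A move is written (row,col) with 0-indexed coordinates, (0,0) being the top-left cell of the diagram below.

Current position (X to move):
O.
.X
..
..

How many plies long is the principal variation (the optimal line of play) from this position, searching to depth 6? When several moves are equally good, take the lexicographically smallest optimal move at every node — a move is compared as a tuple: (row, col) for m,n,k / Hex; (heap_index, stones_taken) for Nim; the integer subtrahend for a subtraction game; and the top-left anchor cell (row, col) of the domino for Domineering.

PV length from [O./.X/../..]: 3 plies

ply 1, X at O./.X/../.. | (0,1)=+0→OX/.X/../..; (1,0)=+0→O./XX/../..; (2,0)=+0→O./.X/X./..; (2,1)=+1→O./.X/.X/..*; (3,0)=+0→O./.X/../X.; (3,1)=+0→O./.X/../.X
ply 2, O at O./.X/.X/.. | (0,1)=-1→OO/.X/.X/..*; (1,0)=-1→O./OX/.X/..; (2,0)=-1→O./.X/OX/..; (3,0)=-1→O./.X/.X/O.; (3,1)=-1→O./.X/.X/.O
ply 3, X at OO/.X/.X/.. | (1,0)=+0→OO/XX/.X/..; (2,0)=+0→OO/.X/XX/..; (3,0)=+0→OO/.X/.X/X.; (3,1)=+1→OO/.X/.X/.X*
ply 4: OO/.X/.X/.X is terminal -1 (O); from O./.X/../.. depth 6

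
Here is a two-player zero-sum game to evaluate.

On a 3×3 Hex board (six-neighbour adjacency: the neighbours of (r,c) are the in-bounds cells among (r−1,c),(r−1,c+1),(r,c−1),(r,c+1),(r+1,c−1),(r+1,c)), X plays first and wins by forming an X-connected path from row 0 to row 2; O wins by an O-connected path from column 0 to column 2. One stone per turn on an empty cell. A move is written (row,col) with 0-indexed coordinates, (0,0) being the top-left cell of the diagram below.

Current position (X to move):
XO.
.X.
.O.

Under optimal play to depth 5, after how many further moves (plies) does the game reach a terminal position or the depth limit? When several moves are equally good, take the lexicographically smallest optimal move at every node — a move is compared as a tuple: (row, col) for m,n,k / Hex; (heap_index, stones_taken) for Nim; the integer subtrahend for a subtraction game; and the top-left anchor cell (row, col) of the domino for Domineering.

PV length from [XO./.X./.O.]: 5 plies

[XO./.X./.O.] X move#1: (0,2):-1/XOX/.X./.O., (1,0):-1/XO./XX./.O., (1,2):+1/XO./.XX/.O.*, (2,0):+1/XO./.X./XO., (2,2):+1/XO./.X./.OX
[XO./.XX/.O.] O move#2: (0,2):-1/XOO/.XX/.O.*, (1,0):-1/XO./OXX/.O., (2,0):-1/XO./.XX/OO., (2,2):-1/XO./.XX/.OO
[XOO/.XX/.O.] X move#3: (1,0):+1/XOO/XXX/.O.*, (2,0):-1/XOO/.XX/XO., (2,2):-1/XOO/.XX/.OX
[XOO/XXX/.O.] O move#4: (2,0):-1/XOO/XXX/OO.*, (2,2):-1/XOO/XXX/.OO
[XOO/XXX/OO.] X move#5: (2,2):+1/XOO/XXX/OOX*
[XOO/XXX/OOX] end (terminal -1, O#6); searched XO./.X./.O. to 5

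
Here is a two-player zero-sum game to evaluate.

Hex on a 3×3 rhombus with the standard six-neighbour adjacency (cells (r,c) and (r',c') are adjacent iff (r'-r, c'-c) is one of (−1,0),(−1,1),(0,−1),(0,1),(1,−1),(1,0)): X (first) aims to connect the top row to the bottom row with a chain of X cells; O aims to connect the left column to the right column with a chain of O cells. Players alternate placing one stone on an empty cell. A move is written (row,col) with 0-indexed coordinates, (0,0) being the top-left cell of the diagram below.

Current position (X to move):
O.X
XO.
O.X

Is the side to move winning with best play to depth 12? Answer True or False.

X winning at [O.X/XO./O.X]: True

[O.X/XO./O.X] X move#1: (0,1):-1/OXX/XO./O.X, (1,2):+1/O.X/XOX/O.X*, (2,1):-1/O.X/XO./OXX
[O.X/XOX/O.X] end (terminal -1, O#2); searched O.X/XO./O.X to 12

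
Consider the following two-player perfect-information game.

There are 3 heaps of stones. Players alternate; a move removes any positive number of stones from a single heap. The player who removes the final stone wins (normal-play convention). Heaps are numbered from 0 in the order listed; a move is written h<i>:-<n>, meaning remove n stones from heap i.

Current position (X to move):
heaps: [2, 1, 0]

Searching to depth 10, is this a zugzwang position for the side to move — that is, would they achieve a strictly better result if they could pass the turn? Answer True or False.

p1 X@[(2,1,0)]: h0:-1[(1,1,0)]+1* h0:-2[(0,1,0)]-1 h1:-1[(2,0,0)]-1
p2 O@[(1,1,0)]: h0:-1[(0,1,0)]-1* h1:-1[(1,0,0)]-1
p3 X@[(0,1,0)]: h1:-1[(0,0,0)]+1*
p4 O@[(0,0,0)] terminal -1; root [(2,1,0)] d10
pass branch (O moves first from the same position):
  | p1 O@[(2,1,0)]: h0:-1[(1,1,0)]+1* h0:-2[(0,1,0)]-1 h1:-1[(2,0,0)]-1
  | p2 X@[(1,1,0)]: h0:-1[(0,1,0)]-1* h1:-1[(1,0,0)]-1
  | p3 O@[(0,1,0)]: h1:-1[(0,0,0)]+1*
  | p4 X@[(0,0,0)] terminal -1; root [(2,1,0)] d10
X moving scores +1; X passing scores -1

zugzwang((2,1,0), X) = False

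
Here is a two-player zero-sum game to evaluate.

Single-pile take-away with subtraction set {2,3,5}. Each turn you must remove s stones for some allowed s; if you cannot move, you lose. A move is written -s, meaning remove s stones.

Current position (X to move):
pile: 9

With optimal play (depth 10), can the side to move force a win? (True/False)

X winning at [9]: True

[9] X move#1: -2:+1/7*, -3:-1/6, -5:-1/4
[7] O move#2: -2:-1/5*, -3:-1/4, -5:-1/2
[5] X move#3: -2:-1/3, -3:-1/2, -5:+1/0*
[0] end (terminal -1, O#4); searched 9 to 10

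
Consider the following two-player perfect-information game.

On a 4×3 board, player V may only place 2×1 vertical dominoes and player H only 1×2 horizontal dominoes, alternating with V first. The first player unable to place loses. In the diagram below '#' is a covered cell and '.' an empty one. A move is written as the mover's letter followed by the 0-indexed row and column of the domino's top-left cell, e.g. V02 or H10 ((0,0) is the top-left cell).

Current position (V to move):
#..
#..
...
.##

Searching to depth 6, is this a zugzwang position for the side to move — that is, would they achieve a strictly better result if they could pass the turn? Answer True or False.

zugzwang(#../#../.../.##, V) = False

ply 1, V at #../#../.../.## | V01=+1→##./##./.../.##*; V02=+1→#.#/#.#/.../.##; V11=+1→#../##./.#./.##; V12=+1→#../#.#/..#/.##; V20=-1→#../#../#../###
ply 2, H at ##./##./.../.## | H20=-1→##./##./##./.##*; H21=-1→##./##./.##/.##
ply 3, V at ##./##./##./.## | V02=+1→###/###/##./.##*; V12=+1→##./###/###/.##
ply 4: ###/###/##./.## is terminal -1 (H); from #../#../.../.## depth 6
pass branch (H moves first from the same position):
  | ply 1, H at #../#../.../.## | H01=-1→###/#../.../.##; H11=+1→#../###/.../.##*; H20=-1→#../#../##./.##; H21=-1→#../#../.##/.##
  | ply 2, V at #../###/.../.## | V20=-1→#../###/#../###*
  | ply 3, H at #../###/#../### | H01=+1→###/###/#../###*; H21=+1→#../###/###/###
  | ply 4: ###/###/#../### is terminal -1 (V); from #../#../.../.## depth 6
V moving scores +1; V passing scores -1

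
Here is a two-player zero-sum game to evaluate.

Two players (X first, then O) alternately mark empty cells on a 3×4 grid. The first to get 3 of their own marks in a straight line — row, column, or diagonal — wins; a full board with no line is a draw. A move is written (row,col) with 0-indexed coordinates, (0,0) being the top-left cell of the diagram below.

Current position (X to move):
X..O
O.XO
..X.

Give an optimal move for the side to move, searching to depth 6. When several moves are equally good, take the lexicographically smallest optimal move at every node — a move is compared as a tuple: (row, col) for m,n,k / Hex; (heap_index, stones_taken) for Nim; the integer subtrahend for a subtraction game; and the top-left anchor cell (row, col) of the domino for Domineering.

X's best at [X..O/O.XO/..X.]: (0,2)

[X..O/O.XO/..X.] X move#1: (0,1):-1/XX.O/O.XO/..X., (0,2):+1/X.XO/O.XO/..X.*, (1,1):+1/X..O/OXXO/..X., (2,0):-1/X..O/O.XO/X.X., (2,1):-1/X..O/O.XO/.XX., (2,3):+1/X..O/O.XO/..XX
[X.XO/O.XO/..X.] end (terminal -1, O#2); searched X..O/O.XO/..X. to 6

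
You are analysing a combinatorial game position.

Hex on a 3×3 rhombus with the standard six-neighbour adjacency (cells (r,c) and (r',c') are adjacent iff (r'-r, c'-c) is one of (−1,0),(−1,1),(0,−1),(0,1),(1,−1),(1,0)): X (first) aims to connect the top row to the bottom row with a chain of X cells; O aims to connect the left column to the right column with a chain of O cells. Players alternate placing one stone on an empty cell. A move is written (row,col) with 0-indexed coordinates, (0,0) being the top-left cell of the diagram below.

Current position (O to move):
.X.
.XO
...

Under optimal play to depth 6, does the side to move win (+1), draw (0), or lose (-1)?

value(.X./.XO/..., O) = -1

[.X./.XO/...] O move#1: (0,0):-1/OX./.XO/...*, (0,2):-1/.XO/.XO/..., (1,0):-1/.X./OXO/..., (2,0):-1/.X./.XO/O.., (2,1):-1/.X./.XO/.O., (2,2):-1/.X./.XO/..O
[OX./.XO/...] X move#2: (0,2):+1/OXX/.XO/...*, (1,0):+1/OX./XXO/..., (2,0):+1/OX./.XO/X.., (2,1):+1/OX./.XO/.X., (2,2):+1/OX./.XO/..X
[OXX/.XO/...] O move#3: (1,0):-1/OXX/OXO/...*, (2,0):-1/OXX/.XO/O.., (2,1):-1/OXX/.XO/.O., (2,2):-1/OXX/.XO/..O
[OXX/OXO/...] X move#4: (2,0):+1/OXX/OXO/X..*, (2,1):+1/OXX/OXO/.X., (2,2):+1/OXX/OXO/..X
[OXX/OXO/X..] end (terminal -1, O#5); searched .X./.XO/... to 6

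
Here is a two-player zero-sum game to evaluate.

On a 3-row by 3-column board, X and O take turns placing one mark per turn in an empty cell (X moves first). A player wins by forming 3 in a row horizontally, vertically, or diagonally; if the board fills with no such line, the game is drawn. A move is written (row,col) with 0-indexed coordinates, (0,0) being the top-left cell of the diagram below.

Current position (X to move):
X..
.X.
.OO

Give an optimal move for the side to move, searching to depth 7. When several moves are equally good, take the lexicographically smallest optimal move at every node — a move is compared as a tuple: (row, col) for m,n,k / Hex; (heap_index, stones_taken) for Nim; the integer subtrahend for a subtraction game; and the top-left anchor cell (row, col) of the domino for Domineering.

X's best at [X../.X./.OO]: (2,0)

p1 X@[X../.X./.OO]: (0,1)[XX./.X./.OO]-1 (0,2)[X.X/.X./.OO]-1 (1,0)[X../XX./.OO]-1 (1,2)[X../.XX/.OO]-1 (2,0)[X../.X./XOO]+1*
p2 O@[X../.X./XOO]: (0,1)[XO./.X./XOO]-1* (0,2)[X.O/.X./XOO]-1 (1,0)[X../OX./XOO]-1 (1,2)[X../.XO/XOO]-1
p3 X@[XO./.X./XOO]: (0,2)[XOX/.X./XOO]+1* (1,0)[XO./XX./XOO]+1 (1,2)[XO./.XX/XOO]+1
p4 O@[XOX/.X./XOO] terminal -1; root [X../.X./.OO] d7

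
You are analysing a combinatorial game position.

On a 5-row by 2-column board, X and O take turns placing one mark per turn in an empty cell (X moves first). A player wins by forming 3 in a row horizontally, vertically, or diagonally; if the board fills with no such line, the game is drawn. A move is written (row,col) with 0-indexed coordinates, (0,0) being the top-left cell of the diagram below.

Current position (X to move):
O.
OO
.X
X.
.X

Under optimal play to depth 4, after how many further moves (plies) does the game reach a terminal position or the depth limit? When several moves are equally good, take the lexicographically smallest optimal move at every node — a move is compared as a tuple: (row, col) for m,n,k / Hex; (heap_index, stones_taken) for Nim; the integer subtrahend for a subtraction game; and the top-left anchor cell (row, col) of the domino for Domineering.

PV length from [O./OO/.X/X./.X]: 3 plies

p1 X@[O./OO/.X/X./.X]: (0,1)[OX/OO/.X/X./.X]-1 (2,0)[O./OO/XX/X./.X]+1* (3,1)[O./OO/.X/XX/.X]+1 (4,0)[O./OO/.X/X./XX]-1
p2 O@[O./OO/XX/X./.X]: (0,1)[OO/OO/XX/X./.X]-1* (3,1)[O./OO/XX/XO/.X]-1 (4,0)[O./OO/XX/X./OX]-1
p3 X@[OO/OO/XX/X./.X]: (3,1)[OO/OO/XX/XX/.X]+1* (4,0)[OO/OO/XX/X./XX]+1
p4 O@[OO/OO/XX/XX/.X] terminal -1; root [O./OO/.X/X./.X] d4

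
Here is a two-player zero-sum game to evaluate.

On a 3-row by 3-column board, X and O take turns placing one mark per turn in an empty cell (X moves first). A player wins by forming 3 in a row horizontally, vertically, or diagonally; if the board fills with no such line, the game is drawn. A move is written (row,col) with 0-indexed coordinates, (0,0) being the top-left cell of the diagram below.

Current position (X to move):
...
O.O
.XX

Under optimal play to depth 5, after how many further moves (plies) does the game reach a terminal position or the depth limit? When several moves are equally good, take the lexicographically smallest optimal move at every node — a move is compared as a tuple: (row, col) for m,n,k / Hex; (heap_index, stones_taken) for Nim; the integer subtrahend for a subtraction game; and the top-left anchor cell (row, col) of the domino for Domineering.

PV length from [.../O.O/.XX]: 3 plies

p1 X@[.../O.O/.XX]: (0,0)[X../O.O/.XX]-1 (0,1)[.X./O.O/.XX]-1 (0,2)[..X/O.O/.XX]-1 (1,1)[.../OXO/.XX]+1* (2,0)[.../O.O/XXX]+1
p2 O@[.../OXO/.XX]: (0,0)[O../OXO/.XX]-1* (0,1)[.O./OXO/.XX]-1 (0,2)[..O/OXO/.XX]-1 (2,0)[.../OXO/OXX]-1
p3 X@[O../OXO/.XX]: (0,1)[OX./OXO/.XX]+1* (0,2)[O.X/OXO/.XX]-1 (2,0)[O../OXO/XXX]+1
p4 O@[OX./OXO/.XX] terminal -1; root [.../O.O/.XX] d5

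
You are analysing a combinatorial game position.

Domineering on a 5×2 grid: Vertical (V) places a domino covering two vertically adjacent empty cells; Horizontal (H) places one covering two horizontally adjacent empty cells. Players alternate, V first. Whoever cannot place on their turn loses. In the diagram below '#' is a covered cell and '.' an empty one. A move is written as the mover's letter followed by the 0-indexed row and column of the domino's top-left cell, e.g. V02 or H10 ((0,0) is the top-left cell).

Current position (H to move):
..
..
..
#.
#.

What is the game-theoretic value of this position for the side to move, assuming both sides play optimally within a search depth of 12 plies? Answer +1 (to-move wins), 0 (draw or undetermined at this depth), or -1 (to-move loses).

ply 1, H at ../../../#./#. | H00=-1→##/../../#./#.; H10=+1→../##/../#./#.*; H20=-1→../../##/#./#.
ply 2, V at ../##/../#./#. | V21=-1→../##/.#/##/#.*; V31=-1→../##/../##/##
ply 3, H at ../##/.#/##/#. | H00=+1→##/##/.#/##/#.*
ply 4: ##/##/.#/##/#. is terminal -1 (V); from ../../../#./#. depth 12

value(../../../#./#., H) = +1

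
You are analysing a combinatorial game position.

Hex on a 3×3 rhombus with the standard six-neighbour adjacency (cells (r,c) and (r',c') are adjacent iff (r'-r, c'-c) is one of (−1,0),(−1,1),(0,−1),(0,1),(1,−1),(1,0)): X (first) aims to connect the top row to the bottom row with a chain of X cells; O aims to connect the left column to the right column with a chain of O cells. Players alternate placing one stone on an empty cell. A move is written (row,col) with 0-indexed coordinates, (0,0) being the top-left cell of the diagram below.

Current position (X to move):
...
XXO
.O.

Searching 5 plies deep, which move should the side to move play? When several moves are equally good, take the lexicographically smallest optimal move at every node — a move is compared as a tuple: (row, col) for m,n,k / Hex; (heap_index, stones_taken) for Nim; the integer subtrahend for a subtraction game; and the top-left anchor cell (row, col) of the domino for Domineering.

p1 X@[.../XXO/.O.]: (0,0)[X../XXO/.O.]-1 (0,1)[.X./XXO/.O.]-1 (0,2)[..X/XXO/.O.]-1 (2,0)[.../XXO/XO.]+1* (2,2)[.../XXO/.OX]-1
p2 O@[.../XXO/XO.]: (0,0)[O../XXO/XO.]-1* (0,1)[.O./XXO/XO.]-1 (0,2)[..O/XXO/XO.]-1 (2,2)[.../XXO/XOO]-1
p3 X@[O../XXO/XO.]: (0,1)[OX./XXO/XO.]+1* (0,2)[O.X/XXO/XO.]+1 (2,2)[O../XXO/XOX]+1
p4 O@[OX./XXO/XO.] terminal -1; root [.../XXO/.O.] d5

X's best at [.../XXO/.O.]: (2,0)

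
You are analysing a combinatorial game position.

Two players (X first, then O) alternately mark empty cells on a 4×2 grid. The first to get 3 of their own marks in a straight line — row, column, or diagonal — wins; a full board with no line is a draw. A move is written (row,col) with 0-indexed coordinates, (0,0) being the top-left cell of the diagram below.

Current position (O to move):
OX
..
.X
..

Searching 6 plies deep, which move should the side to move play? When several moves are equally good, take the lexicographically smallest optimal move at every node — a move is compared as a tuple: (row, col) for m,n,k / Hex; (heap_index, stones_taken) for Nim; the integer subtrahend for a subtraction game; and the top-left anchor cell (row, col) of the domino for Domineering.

O's best at [OX/../.X/..]: (1,1)

[OX/../.X/..] O move#1: (1,0):-1/OX/O./.X/.., (1,1):+0/OX/.O/.X/..*, (2,0):-1/OX/../OX/.., (3,0):-1/OX/../.X/O., (3,1):-1/OX/../.X/.O
[OX/.O/.X/..] X move#2: (1,0):+0/OX/XO/.X/..*, (2,0):+0/OX/.O/XX/.., (3,0):+0/OX/.O/.X/X., (3,1):+0/OX/.O/.X/.X
[OX/XO/.X/..] O move#3: (2,0):+0/OX/XO/OX/..*, (3,0):+0/OX/XO/.X/O., (3,1):+0/OX/XO/.X/.O
[OX/XO/OX/..] X move#4: (3,0):+0/OX/XO/OX/X.*, (3,1):+0/OX/XO/OX/.X
[OX/XO/OX/X.] O move#5: (3,1):+0/OX/XO/OX/XO*
[OX/XO/OX/XO] end (terminal +0, X#6); searched OX/../.X/.. to 6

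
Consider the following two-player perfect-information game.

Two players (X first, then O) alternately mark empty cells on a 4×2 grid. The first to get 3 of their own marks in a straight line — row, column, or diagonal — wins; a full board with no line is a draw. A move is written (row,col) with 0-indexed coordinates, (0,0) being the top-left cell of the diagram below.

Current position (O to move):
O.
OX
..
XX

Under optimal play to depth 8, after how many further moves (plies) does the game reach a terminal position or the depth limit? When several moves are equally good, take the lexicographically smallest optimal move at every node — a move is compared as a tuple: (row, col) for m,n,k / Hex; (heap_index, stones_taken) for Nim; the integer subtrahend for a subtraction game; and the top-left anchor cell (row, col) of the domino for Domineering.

[O./OX/../XX] O move#1: (0,1):-1/OO/OX/../XX, (2,0):+1/O./OX/O./XX*, (2,1):+0/O./OX/.O/XX
[O./OX/O./XX] end (terminal -1, X#2); searched O./OX/../XX to 8

PV length from [O./OX/../XX]: 1 ply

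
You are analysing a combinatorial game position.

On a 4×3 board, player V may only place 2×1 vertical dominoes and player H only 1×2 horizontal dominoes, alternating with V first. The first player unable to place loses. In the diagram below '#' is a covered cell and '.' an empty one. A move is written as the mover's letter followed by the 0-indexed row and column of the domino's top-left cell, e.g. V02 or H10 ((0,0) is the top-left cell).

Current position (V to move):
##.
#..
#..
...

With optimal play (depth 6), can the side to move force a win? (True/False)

V winning at [##./#../#../...]: True

[##./#../#../...] V move#1: V02:-1/###/#.#/#../..., V11:+1/##./##./##./...*, V12:+1/##./#.#/#.#/..., V21:+1/##./#../##./.#., V22:+1/##./#../#.#/..#
[##./##./##./...] H move#2: H30:-1/##./##./##./##.*, H31:-1/##./##./##./.##
[##./##./##./##.] V move#3: V02:+1/###/###/##./##.*, V12:+1/##./###/###/##., V22:+1/##./##./###/###
[###/###/##./##.] end (terminal -1, H#4); searched ##./#../#../... to 6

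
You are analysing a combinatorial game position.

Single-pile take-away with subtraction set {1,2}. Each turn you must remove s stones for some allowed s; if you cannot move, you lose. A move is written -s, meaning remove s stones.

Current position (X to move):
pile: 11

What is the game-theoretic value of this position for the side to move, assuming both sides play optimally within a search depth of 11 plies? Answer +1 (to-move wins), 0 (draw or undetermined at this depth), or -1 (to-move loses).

value(11, X) = +1

[11] X move#1: -1:-1/10, -2:+1/9*
[9] O move#2: -1:-1/8*, -2:-1/7
[8] X move#3: -1:-1/7, -2:+1/6*
[6] O move#4: -1:-1/5*, -2:-1/4
[5] X move#5: -1:-1/4, -2:+1/3*
[3] O move#6: -1:-1/2*, -2:-1/1
[2] X move#7: -1:-1/1, -2:+1/0*
[0] end (terminal -1, O#8); searched 11 to 11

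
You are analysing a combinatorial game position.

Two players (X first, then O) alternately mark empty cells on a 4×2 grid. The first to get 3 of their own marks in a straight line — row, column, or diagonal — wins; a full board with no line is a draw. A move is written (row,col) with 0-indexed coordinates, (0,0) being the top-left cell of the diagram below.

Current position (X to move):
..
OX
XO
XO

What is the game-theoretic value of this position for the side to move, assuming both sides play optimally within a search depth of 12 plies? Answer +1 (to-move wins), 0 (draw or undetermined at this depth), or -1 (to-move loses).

p1 X@[../OX/XO/XO]: (0,0)[X./OX/XO/XO]+0* (0,1)[.X/OX/XO/XO]+0
p2 O@[X./OX/XO/XO]: (0,1)[XO/OX/XO/XO]+0*
p3 X@[XO/OX/XO/XO] terminal +0; root [../OX/XO/XO] d12

value(../OX/XO/XO, X) = 0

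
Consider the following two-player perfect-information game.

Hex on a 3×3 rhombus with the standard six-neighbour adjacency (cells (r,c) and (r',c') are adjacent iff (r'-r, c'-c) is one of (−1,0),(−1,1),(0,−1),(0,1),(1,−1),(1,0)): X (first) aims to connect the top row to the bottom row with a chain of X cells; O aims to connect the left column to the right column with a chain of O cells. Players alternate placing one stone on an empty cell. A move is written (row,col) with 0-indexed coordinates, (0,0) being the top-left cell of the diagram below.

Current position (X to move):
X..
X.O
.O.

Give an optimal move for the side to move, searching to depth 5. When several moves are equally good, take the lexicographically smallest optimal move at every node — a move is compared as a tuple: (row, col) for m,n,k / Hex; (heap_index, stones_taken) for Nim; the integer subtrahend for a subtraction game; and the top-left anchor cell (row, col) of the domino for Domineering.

[X../X.O/.O.] X move#1: (0,1):-1/XX./X.O/.O., (0,2):-1/X.X/X.O/.O., (1,1):-1/X../XXO/.O., (2,0):+1/X../X.O/XO.*, (2,2):-1/X../X.O/.OX
[X../X.O/XO.] end (terminal -1, O#2); searched X../X.O/.O. to 5

X's best at [X../X.O/.O.]: (2,0)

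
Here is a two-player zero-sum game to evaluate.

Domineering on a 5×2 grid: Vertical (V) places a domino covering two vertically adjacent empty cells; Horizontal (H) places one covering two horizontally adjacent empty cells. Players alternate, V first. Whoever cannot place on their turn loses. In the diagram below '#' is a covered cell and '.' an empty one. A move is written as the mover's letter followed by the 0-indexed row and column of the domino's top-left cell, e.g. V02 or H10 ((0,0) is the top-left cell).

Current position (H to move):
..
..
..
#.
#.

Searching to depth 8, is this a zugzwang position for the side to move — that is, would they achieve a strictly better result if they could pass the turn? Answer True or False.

[../../../#./#.] H move#1: H00:-1/##/../../#./#., H10:+1/../##/../#./#.*, H20:-1/../../##/#./#.
[../##/../#./#.] V move#2: V21:-1/../##/.#/##/#.*, V31:-1/../##/../##/##
[../##/.#/##/#.] H move#3: H00:+1/##/##/.#/##/#.*
[##/##/.#/##/#.] end (terminal -1, V#4); searched ../../../#./#. to 8
suppose H passes — search the same position with V to move:
pass> [../../../#./#.] V move#1: V00:+1/#./#./../#./#.*, V01:+1/.#/.#/../#./#., V10:+1/../#./#./#./#., V11:+1/../.#/.#/#./#., V21:-1/../../.#/##/#., V31:-1/../../../##/##
pass> [#./#./../#./#.] H move#2: H20:-1/#./#./##/#./#.*
pass> [#./#./##/#./#.] V move#3: V01:+1/##/##/##/#./#.*, V31:+1/#./#./##/##/##
pass> [##/##/##/#./#.] end (terminal -1, H#4); searched ../../../#./#. to 8
for H: play +1, pass -1

zugzwang(../../../#./#., H) = False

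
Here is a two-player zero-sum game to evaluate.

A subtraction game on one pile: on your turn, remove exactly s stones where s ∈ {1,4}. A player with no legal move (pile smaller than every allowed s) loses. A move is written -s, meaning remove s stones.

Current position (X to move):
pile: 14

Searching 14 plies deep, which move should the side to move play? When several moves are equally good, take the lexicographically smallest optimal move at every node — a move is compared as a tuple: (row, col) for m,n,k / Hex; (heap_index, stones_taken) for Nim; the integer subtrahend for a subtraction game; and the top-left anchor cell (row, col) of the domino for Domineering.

p1 X@[14]: -1[13]-1 -4[10]+1*
p2 O@[10]: -1[9]-1* -4[6]-1
p3 X@[9]: -1[8]-1 -4[5]+1*
p4 O@[5]: -1[4]-1* -4[1]-1
p5 X@[4]: -1[3]-1 -4[0]+1*
p6 O@[0] terminal -1; root [14] d14

X's best at [14]: -4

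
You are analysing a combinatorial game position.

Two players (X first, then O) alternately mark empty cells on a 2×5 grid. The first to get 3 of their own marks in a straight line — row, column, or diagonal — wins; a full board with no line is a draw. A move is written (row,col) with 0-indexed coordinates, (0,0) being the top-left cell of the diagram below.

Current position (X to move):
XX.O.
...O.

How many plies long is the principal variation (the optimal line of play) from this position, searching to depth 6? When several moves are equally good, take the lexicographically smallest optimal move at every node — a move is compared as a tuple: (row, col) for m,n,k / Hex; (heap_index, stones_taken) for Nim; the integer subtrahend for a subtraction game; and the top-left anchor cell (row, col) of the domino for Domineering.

PV length from [XX.O./...O.]: 1 ply

ply 1, X at XX.O./...O. | (0,2)=+1→XXXO./...O.*; (0,4)=+0→XX.OX/...O.; (1,0)=-1→XX.O./X..O.; (1,1)=+0→XX.O./.X.O.; (1,2)=+0→XX.O./..XO.; (1,4)=+0→XX.O./...OX
ply 2: XXXO./...O. is terminal -1 (O); from XX.O./...O. depth 6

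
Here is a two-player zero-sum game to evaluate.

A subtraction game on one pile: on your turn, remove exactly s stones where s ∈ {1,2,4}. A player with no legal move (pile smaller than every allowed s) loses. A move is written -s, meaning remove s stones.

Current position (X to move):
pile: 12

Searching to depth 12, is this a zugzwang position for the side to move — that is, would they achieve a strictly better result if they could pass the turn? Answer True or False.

zugzwang(12, X) = True

p1 X@[12]: -1[11]-1* -2[10]-1 -4[8]-1
p2 O@[11]: -1[10]-1 -2[9]+1* -4[7]-1
p3 X@[9]: -1[8]-1* -2[7]-1 -4[5]-1
p4 O@[8]: -1[7]-1 -2[6]+1* -4[4]-1
p5 X@[6]: -1[5]-1* -2[4]-1 -4[2]-1
p6 O@[5]: -1[4]-1 -2[3]+1* -4[1]-1
p7 X@[3]: -1[2]-1* -2[1]-1
p8 O@[2]: -1[1]-1 -2[0]+1*
p9 X@[0] terminal -1; root [12] d12
pass branch (O moves first from the same position):
  | p1 O@[12]: -1[11]-1* -2[10]-1 -4[8]-1
  | p2 X@[11]: -1[10]-1 -2[9]+1* -4[7]-1
  | p3 O@[9]: -1[8]-1* -2[7]-1 -4[5]-1
  | p4 X@[8]: -1[7]-1 -2[6]+1* -4[4]-1
  | p5 O@[6]: -1[5]-1* -2[4]-1 -4[2]-1
  | p6 X@[5]: -1[4]-1 -2[3]+1* -4[1]-1
  | p7 O@[3]: -1[2]-1* -2[1]-1
  | p8 X@[2]: -1[1]-1 -2[0]+1*
  | p9 O@[0] terminal -1; root [12] d12
X moving scores -1; X passing scores +1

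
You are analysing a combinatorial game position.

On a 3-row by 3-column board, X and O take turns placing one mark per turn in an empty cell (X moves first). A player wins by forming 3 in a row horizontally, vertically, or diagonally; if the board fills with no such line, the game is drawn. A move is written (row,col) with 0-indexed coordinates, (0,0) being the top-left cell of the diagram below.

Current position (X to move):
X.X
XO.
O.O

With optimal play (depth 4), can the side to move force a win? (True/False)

X winning at [X.X/XO./O.O]: True

p1 X@[X.X/XO./O.O]: (0,1)[XXX/XO./O.O]+1* (1,2)[X.X/XOX/O.O]-1 (2,1)[X.X/XO./OXO]+0
p2 O@[XXX/XO./O.O] terminal -1; root [X.X/XO./O.O] d4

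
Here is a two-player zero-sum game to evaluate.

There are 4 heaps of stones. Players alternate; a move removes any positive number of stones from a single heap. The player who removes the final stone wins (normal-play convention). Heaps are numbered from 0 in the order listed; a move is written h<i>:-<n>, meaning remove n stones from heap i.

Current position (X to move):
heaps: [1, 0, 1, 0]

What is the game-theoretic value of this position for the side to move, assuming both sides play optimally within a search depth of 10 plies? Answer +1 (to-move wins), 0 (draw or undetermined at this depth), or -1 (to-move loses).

value((1,0,1,0), X) = -1

p1 X@[(1,0,1,0)]: h0:-1[(0,0,1,0)]-1* h2:-1[(1,0,0,0)]-1
p2 O@[(0,0,1,0)]: h2:-1[(0,0,0,0)]+1*
p3 X@[(0,0,0,0)] terminal -1; root [(1,0,1,0)] d10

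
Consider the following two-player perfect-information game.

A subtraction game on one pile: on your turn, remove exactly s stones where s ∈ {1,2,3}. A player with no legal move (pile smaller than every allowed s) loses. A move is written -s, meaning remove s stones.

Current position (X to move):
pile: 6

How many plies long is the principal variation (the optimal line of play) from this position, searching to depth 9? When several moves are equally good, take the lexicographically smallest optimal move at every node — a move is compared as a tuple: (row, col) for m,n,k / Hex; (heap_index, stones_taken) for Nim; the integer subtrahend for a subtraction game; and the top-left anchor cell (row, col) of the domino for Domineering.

p1 X@[6]: -1[5]-1 -2[4]+1* -3[3]-1
p2 O@[4]: -1[3]-1* -2[2]-1 -3[1]-1
p3 X@[3]: -1[2]-1 -2[1]-1 -3[0]+1*
p4 O@[0] terminal -1; root [6] d9

PV length from [6]: 3 plies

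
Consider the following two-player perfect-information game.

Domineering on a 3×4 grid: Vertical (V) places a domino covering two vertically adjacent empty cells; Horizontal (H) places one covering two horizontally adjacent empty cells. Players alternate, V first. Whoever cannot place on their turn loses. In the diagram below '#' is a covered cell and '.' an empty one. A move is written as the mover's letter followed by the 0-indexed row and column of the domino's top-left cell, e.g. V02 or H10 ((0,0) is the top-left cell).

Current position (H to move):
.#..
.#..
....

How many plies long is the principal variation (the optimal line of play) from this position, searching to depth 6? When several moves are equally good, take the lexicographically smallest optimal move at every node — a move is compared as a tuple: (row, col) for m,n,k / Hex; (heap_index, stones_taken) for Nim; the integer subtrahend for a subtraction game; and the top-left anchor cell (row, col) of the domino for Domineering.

PV length from [.#../.#../....]: 3 plies

p1 H@[.#../.#../....]: H02[.###/.#../....]-1 H12[.#../.###/....]+1* H20[.#../.#../##..]-1 H21[.#../.#../.##.]-1 H22[.#../.#../..##]-1
p2 V@[.#../.###/....]: V00[##../####/....]-1* V10[.#../####/#...]-1
p3 H@[##../####/....]: H02[####/####/....]+1* H20[##../####/##..]+1 H21[##../####/.##.]+1 H22[##../####/..##]+1
p4 V@[####/####/....] terminal -1; root [.#../.#../....] d6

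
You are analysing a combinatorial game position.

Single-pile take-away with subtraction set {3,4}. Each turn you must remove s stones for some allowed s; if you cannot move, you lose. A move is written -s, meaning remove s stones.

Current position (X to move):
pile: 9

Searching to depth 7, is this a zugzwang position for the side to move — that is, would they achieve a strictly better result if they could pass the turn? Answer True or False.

[9] X move#1: -3:-1/6*, -4:-1/5
[6] O move#2: -3:-1/3, -4:+1/2*
[2] end (terminal -1, X#3); searched 9 to 7
pass branch (O moves first from the same position):
  | [9] O move#1: -3:-1/6*, -4:-1/5
  | [6] X move#2: -3:-1/3, -4:+1/2*
  | [2] end (terminal -1, O#3); searched 9 to 7
X moving scores -1; X passing scores +1

zugzwang(9, X) = True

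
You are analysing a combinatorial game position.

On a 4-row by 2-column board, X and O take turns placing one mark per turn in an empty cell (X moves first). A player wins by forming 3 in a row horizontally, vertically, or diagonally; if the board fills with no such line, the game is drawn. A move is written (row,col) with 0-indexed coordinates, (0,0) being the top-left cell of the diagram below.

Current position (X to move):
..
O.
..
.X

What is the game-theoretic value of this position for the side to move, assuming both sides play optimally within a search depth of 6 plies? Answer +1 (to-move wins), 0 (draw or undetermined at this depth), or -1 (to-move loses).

[../O./../.X] X move#1: (0,0):+0/X./O./../.X*, (0,1):-1/.X/O./../.X, (1,1):+0/../OX/../.X, (2,0):+0/../O./X./.X, (2,1):+0/../O./.X/.X, (3,0):+0/../O./../XX
[X./O./../.X] O move#2: (0,1):+0/XO/O./../.X*, (1,1):+0/X./OO/../.X, (2,0):+0/X./O./O./.X, (2,1):+0/X./O./.O/.X, (3,0):+0/X./O./../OX
[XO/O./../.X] X move#3: (1,1):+0/XO/OX/../.X*, (2,0):+0/XO/O./X./.X, (2,1):+0/XO/O./.X/.X, (3,0):+0/XO/O./../XX
[XO/OX/../.X] O move#4: (2,0):-1/XO/OX/O./.X, (2,1):+0/XO/OX/.O/.X*, (3,0):-1/XO/OX/../OX
[XO/OX/.O/.X] X move#5: (2,0):+0/XO/OX/XO/.X*, (3,0):+0/XO/OX/.O/XX
[XO/OX/XO/.X] O move#6: (3,0):+0/XO/OX/XO/OX*
[XO/OX/XO/OX] end (terminal +0, X#7); searched ../O./../.X to 6

value(../O./../.X, X) = 0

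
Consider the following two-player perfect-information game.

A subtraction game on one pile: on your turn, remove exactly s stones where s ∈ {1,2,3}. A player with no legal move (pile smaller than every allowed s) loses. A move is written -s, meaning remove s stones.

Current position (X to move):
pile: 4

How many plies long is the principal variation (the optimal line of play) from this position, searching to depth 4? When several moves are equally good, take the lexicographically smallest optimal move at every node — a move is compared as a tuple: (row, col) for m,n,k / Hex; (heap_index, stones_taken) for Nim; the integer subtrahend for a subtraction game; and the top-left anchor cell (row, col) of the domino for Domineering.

p1 X@[4]: -1[3]-1* -2[2]-1 -3[1]-1
p2 O@[3]: -1[2]-1 -2[1]-1 -3[0]+1*
p3 X@[0] terminal -1; root [4] d4

PV length from [4]: 2 plies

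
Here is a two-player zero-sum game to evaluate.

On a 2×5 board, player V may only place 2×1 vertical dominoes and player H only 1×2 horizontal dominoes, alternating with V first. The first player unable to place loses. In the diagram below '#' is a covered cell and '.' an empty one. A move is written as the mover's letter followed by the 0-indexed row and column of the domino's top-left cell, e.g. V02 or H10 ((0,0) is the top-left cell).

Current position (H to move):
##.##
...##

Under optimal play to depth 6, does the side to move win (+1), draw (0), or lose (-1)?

value(##.##/...##, H) = +1

p1 H@[##.##/...##]: H10[##.##/##.##]-1 H11[##.##/.####]+1*
p2 V@[##.##/.####] terminal -1; root [##.##/...##] d6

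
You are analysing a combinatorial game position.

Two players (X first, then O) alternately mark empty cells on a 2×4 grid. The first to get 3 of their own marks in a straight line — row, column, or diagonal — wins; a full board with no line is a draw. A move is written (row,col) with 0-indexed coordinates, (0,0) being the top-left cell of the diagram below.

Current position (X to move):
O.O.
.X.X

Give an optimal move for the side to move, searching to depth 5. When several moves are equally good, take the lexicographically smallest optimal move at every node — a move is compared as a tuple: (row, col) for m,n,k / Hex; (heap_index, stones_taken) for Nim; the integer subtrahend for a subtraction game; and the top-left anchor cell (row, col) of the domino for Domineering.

X's best at [O.O./.X.X]: (1,2)

p1 X@[O.O./.X.X]: (0,1)[OXO./.X.X]+0 (0,3)[O.OX/.X.X]-1 (1,0)[O.O./XX.X]-1 (1,2)[O.O./.XXX]+1*
p2 O@[O.O./.XXX] terminal -1; root [O.O./.X.X] d5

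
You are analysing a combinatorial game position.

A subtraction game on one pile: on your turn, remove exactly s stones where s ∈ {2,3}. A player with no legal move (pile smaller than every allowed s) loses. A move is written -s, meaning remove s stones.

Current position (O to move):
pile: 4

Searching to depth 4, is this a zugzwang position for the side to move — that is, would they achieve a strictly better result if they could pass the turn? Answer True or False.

zugzwang(4, O) = False

ply 1, O at 4 | -2=-1→2; -3=+1→1*
ply 2: 1 is terminal -1 (X); from 4 depth 4
suppose O passes — search the same position with X to move:
pass> ply 1, X at 4 | -2=-1→2; -3=+1→1*
pass> ply 2: 1 is terminal -1 (O); from 4 depth 4
for O: play +1, pass -1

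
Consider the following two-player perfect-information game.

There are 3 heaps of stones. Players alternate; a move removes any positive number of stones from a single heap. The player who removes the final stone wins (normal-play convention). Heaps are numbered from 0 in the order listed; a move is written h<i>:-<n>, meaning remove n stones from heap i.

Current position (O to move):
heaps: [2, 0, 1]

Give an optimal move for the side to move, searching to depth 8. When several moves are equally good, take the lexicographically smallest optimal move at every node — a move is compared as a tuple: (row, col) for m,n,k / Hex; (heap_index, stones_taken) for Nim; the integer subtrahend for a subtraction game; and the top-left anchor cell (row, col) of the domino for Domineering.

O's best at [(2,0,1)]: h0:-1

[(2,0,1)] O move#1: h0:-1:+1/(1,0,1)*, h0:-2:-1/(0,0,1), h2:-1:-1/(2,0,0)
[(1,0,1)] X move#2: h0:-1:-1/(0,0,1)*, h2:-1:-1/(1,0,0)
[(0,0,1)] O move#3: h2:-1:+1/(0,0,0)*
[(0,0,0)] end (terminal -1, X#4); searched (2,0,1) to 8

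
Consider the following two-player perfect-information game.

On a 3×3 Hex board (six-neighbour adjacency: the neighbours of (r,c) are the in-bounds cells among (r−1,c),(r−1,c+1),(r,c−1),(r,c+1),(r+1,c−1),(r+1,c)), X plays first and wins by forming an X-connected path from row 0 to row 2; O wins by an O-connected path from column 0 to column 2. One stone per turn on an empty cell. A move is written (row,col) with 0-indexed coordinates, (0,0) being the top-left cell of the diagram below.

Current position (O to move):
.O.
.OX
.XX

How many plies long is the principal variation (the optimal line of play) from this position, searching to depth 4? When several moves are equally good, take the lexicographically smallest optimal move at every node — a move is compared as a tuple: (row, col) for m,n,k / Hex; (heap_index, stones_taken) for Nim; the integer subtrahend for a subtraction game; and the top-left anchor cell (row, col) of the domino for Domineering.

ply 1, O at .O./.OX/.XX | (0,0)=-1→OO./.OX/.XX; (0,2)=+1→.OO/.OX/.XX*; (1,0)=-1→.O./OOX/.XX; (2,0)=-1→.O./.OX/OXX
ply 2, X at .OO/.OX/.XX | (0,0)=-1→XOO/.OX/.XX*; (1,0)=-1→.OO/XOX/.XX; (2,0)=-1→.OO/.OX/XXX
ply 3, O at XOO/.OX/.XX | (1,0)=+1→XOO/OOX/.XX*; (2,0)=+1→XOO/.OX/OXX
ply 4: XOO/OOX/.XX is terminal -1 (X); from .O./.OX/.XX depth 4

PV length from [.O./.OX/.XX]: 3 plies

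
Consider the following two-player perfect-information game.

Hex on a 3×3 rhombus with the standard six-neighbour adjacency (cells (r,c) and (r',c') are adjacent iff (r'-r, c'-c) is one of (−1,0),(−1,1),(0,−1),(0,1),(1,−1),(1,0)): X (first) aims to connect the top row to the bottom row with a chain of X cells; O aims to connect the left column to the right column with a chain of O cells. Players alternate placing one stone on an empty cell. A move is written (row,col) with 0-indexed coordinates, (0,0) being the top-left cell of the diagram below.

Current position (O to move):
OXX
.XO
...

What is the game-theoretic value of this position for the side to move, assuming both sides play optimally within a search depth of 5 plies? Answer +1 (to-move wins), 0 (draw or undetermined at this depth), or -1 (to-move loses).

ply 1, O at OXX/.XO/... | (1,0)=-1→OXX/OXO/...*; (2,0)=-1→OXX/.XO/O..; (2,1)=-1→OXX/.XO/.O.; (2,2)=-1→OXX/.XO/..O
ply 2, X at OXX/OXO/... | (2,0)=+1→OXX/OXO/X..*; (2,1)=+1→OXX/OXO/.X.; (2,2)=+1→OXX/OXO/..X
ply 3: OXX/OXO/X.. is terminal -1 (O); from OXX/.XO/... depth 5

value(OXX/.XO/..., O) = -1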